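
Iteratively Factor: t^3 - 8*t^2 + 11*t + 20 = (t - 4)*(t^2 - 4*t - 5) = (t - 5)*(t - 4)*(t + 1)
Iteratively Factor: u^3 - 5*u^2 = (u)*(u^2 - 5*u) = u^2*(u - 5)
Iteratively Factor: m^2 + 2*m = (m + 2)*(m)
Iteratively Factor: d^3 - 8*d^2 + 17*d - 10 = (d - 1)*(d^2 - 7*d + 10) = (d - 2)*(d - 1)*(d - 5)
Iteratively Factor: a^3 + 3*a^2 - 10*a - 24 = (a - 3)*(a^2 + 6*a + 8) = (a - 3)*(a + 2)*(a + 4)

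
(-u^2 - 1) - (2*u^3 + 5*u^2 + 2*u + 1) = -2*u^3 - 6*u^2 - 2*u - 2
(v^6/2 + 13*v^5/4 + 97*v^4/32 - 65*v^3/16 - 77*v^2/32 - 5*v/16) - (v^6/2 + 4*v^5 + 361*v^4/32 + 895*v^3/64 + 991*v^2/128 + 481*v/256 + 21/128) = -3*v^5/4 - 33*v^4/4 - 1155*v^3/64 - 1299*v^2/128 - 561*v/256 - 21/128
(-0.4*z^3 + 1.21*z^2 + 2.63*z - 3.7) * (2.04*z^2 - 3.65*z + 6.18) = -0.816*z^5 + 3.9284*z^4 - 1.5233*z^3 - 9.6697*z^2 + 29.7584*z - 22.866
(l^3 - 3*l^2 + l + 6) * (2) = 2*l^3 - 6*l^2 + 2*l + 12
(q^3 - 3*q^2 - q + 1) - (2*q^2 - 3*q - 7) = q^3 - 5*q^2 + 2*q + 8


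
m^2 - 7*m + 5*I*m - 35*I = (m - 7)*(m + 5*I)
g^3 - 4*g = g*(g - 2)*(g + 2)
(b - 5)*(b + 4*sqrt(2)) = b^2 - 5*b + 4*sqrt(2)*b - 20*sqrt(2)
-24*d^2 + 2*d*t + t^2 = (-4*d + t)*(6*d + t)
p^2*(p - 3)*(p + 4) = p^4 + p^3 - 12*p^2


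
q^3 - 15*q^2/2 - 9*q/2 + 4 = (q - 8)*(q - 1/2)*(q + 1)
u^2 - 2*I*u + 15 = (u - 5*I)*(u + 3*I)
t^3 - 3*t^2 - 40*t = t*(t - 8)*(t + 5)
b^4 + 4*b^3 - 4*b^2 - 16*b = b*(b - 2)*(b + 2)*(b + 4)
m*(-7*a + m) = -7*a*m + m^2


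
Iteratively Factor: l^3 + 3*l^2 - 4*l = (l + 4)*(l^2 - l) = l*(l + 4)*(l - 1)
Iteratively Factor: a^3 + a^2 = (a)*(a^2 + a) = a^2*(a + 1)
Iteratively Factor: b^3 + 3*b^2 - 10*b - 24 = (b + 4)*(b^2 - b - 6) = (b - 3)*(b + 4)*(b + 2)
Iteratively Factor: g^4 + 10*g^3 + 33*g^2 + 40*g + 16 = (g + 4)*(g^3 + 6*g^2 + 9*g + 4) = (g + 4)^2*(g^2 + 2*g + 1) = (g + 1)*(g + 4)^2*(g + 1)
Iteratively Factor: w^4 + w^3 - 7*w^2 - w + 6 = (w - 2)*(w^3 + 3*w^2 - w - 3) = (w - 2)*(w + 3)*(w^2 - 1) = (w - 2)*(w + 1)*(w + 3)*(w - 1)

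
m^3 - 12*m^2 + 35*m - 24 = (m - 8)*(m - 3)*(m - 1)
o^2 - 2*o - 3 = (o - 3)*(o + 1)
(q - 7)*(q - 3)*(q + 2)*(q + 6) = q^4 - 2*q^3 - 47*q^2 + 48*q + 252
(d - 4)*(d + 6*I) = d^2 - 4*d + 6*I*d - 24*I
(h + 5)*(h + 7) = h^2 + 12*h + 35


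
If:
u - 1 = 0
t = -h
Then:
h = -t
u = 1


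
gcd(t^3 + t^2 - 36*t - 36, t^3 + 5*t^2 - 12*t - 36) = t + 6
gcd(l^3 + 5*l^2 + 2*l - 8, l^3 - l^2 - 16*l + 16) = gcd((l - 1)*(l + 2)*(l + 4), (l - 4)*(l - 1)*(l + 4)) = l^2 + 3*l - 4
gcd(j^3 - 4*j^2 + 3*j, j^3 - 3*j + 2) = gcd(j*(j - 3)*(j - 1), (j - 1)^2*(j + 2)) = j - 1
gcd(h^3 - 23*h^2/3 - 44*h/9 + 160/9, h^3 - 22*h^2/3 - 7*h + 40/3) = h^2 - 19*h/3 - 40/3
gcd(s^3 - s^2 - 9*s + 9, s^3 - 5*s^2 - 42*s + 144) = s - 3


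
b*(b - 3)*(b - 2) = b^3 - 5*b^2 + 6*b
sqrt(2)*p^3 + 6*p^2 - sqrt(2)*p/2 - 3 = (p - sqrt(2)/2)*(p + 3*sqrt(2))*(sqrt(2)*p + 1)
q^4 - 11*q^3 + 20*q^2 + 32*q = q*(q - 8)*(q - 4)*(q + 1)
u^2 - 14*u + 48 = (u - 8)*(u - 6)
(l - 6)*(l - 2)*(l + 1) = l^3 - 7*l^2 + 4*l + 12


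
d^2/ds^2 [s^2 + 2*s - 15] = 2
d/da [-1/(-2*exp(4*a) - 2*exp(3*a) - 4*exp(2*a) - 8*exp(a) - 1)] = (-8*exp(3*a) - 6*exp(2*a) - 8*exp(a) - 8)*exp(a)/(2*exp(4*a) + 2*exp(3*a) + 4*exp(2*a) + 8*exp(a) + 1)^2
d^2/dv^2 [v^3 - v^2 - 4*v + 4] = 6*v - 2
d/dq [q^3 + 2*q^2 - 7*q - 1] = 3*q^2 + 4*q - 7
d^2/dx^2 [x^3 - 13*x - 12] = 6*x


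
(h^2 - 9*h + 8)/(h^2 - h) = (h - 8)/h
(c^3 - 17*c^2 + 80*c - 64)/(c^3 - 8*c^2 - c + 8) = (c - 8)/(c + 1)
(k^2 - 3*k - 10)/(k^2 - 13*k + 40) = (k + 2)/(k - 8)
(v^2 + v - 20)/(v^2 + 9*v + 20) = (v - 4)/(v + 4)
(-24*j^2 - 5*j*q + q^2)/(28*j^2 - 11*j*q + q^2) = (-24*j^2 - 5*j*q + q^2)/(28*j^2 - 11*j*q + q^2)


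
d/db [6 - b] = -1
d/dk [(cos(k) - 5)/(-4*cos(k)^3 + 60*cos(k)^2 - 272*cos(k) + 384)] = (-303*cos(k)/2 + 15*cos(2*k) - cos(3*k)/2 + 259)*sin(k)/(4*(cos(k)^3 - 15*cos(k)^2 + 68*cos(k) - 96)^2)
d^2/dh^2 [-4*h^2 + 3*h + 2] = -8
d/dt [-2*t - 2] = -2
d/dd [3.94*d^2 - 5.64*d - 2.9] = 7.88*d - 5.64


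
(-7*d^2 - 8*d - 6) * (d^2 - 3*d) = -7*d^4 + 13*d^3 + 18*d^2 + 18*d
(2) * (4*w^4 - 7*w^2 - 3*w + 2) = 8*w^4 - 14*w^2 - 6*w + 4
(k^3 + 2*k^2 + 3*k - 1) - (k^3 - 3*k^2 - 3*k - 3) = 5*k^2 + 6*k + 2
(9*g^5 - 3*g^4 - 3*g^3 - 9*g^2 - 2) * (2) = 18*g^5 - 6*g^4 - 6*g^3 - 18*g^2 - 4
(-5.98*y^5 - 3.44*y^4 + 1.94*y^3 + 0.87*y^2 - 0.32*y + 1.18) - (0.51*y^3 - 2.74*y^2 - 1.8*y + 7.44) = -5.98*y^5 - 3.44*y^4 + 1.43*y^3 + 3.61*y^2 + 1.48*y - 6.26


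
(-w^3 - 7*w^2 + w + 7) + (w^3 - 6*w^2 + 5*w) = -13*w^2 + 6*w + 7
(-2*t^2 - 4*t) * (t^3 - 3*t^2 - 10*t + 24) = -2*t^5 + 2*t^4 + 32*t^3 - 8*t^2 - 96*t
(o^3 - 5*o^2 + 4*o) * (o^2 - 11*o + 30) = o^5 - 16*o^4 + 89*o^3 - 194*o^2 + 120*o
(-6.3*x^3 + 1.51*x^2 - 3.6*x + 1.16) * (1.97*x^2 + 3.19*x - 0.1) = -12.411*x^5 - 17.1223*x^4 - 1.6451*x^3 - 9.3498*x^2 + 4.0604*x - 0.116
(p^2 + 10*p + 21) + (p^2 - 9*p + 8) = 2*p^2 + p + 29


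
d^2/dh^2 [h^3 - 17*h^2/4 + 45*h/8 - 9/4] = 6*h - 17/2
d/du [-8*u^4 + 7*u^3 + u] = -32*u^3 + 21*u^2 + 1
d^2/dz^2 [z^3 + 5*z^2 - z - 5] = 6*z + 10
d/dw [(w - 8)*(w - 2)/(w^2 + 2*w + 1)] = 6*(2*w - 7)/(w^3 + 3*w^2 + 3*w + 1)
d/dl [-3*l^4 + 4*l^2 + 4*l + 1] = -12*l^3 + 8*l + 4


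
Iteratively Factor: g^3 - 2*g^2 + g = (g)*(g^2 - 2*g + 1) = g*(g - 1)*(g - 1)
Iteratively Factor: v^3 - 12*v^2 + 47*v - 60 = (v - 3)*(v^2 - 9*v + 20) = (v - 4)*(v - 3)*(v - 5)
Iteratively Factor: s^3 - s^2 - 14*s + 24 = (s - 2)*(s^2 + s - 12) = (s - 3)*(s - 2)*(s + 4)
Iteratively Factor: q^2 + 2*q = (q + 2)*(q)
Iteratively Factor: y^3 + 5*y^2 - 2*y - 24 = (y + 3)*(y^2 + 2*y - 8) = (y + 3)*(y + 4)*(y - 2)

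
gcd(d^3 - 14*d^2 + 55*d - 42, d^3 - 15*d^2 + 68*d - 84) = d^2 - 13*d + 42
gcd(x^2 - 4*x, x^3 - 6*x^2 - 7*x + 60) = x - 4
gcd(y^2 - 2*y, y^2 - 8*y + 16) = 1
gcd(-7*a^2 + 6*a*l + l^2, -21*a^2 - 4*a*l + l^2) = 1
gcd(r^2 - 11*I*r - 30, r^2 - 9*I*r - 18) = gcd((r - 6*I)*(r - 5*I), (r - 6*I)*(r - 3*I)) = r - 6*I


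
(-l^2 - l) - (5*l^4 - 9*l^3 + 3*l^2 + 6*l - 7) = -5*l^4 + 9*l^3 - 4*l^2 - 7*l + 7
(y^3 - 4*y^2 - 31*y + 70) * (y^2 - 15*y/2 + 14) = y^5 - 23*y^4/2 + 13*y^3 + 493*y^2/2 - 959*y + 980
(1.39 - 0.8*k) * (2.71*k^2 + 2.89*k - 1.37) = -2.168*k^3 + 1.4549*k^2 + 5.1131*k - 1.9043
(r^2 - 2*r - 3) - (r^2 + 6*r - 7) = 4 - 8*r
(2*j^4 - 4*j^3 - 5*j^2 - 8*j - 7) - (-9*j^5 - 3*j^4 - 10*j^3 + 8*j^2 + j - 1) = 9*j^5 + 5*j^4 + 6*j^3 - 13*j^2 - 9*j - 6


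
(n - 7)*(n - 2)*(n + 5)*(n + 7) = n^4 + 3*n^3 - 59*n^2 - 147*n + 490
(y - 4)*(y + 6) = y^2 + 2*y - 24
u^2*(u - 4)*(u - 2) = u^4 - 6*u^3 + 8*u^2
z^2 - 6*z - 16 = (z - 8)*(z + 2)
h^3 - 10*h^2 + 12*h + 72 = (h - 6)^2*(h + 2)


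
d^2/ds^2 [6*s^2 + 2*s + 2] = 12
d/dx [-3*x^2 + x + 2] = 1 - 6*x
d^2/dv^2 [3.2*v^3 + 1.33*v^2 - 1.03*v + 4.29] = 19.2*v + 2.66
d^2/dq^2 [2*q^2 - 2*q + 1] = 4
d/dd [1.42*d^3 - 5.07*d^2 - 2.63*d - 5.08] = 4.26*d^2 - 10.14*d - 2.63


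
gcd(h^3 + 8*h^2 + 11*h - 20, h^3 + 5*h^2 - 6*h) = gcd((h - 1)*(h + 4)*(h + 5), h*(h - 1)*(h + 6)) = h - 1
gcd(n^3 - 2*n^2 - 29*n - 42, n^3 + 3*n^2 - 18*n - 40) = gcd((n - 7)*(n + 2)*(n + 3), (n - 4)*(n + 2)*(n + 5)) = n + 2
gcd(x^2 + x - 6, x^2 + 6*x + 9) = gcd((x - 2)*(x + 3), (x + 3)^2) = x + 3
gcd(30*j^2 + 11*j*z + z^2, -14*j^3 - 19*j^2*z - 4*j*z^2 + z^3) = 1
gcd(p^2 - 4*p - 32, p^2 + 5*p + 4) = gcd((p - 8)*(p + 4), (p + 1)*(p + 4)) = p + 4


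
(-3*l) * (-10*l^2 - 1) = 30*l^3 + 3*l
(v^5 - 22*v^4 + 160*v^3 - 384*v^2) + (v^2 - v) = v^5 - 22*v^4 + 160*v^3 - 383*v^2 - v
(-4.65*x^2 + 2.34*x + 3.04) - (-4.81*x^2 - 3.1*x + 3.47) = 0.159999999999999*x^2 + 5.44*x - 0.43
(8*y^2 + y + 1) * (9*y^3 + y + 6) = 72*y^5 + 9*y^4 + 17*y^3 + 49*y^2 + 7*y + 6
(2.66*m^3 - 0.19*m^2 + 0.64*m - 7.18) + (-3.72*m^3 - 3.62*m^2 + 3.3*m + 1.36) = -1.06*m^3 - 3.81*m^2 + 3.94*m - 5.82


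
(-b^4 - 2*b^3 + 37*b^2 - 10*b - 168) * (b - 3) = -b^5 + b^4 + 43*b^3 - 121*b^2 - 138*b + 504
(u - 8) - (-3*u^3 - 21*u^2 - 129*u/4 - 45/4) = 3*u^3 + 21*u^2 + 133*u/4 + 13/4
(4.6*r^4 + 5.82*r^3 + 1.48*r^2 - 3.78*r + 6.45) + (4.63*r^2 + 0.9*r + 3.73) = 4.6*r^4 + 5.82*r^3 + 6.11*r^2 - 2.88*r + 10.18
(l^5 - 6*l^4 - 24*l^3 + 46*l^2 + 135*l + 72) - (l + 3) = l^5 - 6*l^4 - 24*l^3 + 46*l^2 + 134*l + 69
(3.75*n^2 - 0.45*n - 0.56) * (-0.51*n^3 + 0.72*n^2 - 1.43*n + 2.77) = -1.9125*n^5 + 2.9295*n^4 - 5.4009*n^3 + 10.6278*n^2 - 0.4457*n - 1.5512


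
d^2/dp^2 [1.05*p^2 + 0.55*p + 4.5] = 2.10000000000000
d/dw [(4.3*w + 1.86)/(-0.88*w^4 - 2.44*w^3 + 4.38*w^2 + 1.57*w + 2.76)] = (11.352*w^4 + 27.5312*w^3 - 5.2188*w^2 - 16.2936*w + 8.9478)/(0.7744*w^8 + 4.2944*w^7 - 1.7552*w^6 - 24.1376*w^5 + 6.6652*w^4 + 0.284400000000002*w^3 + 26.6425*w^2 + 8.6664*w + 7.6176)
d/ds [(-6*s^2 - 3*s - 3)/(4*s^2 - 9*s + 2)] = 33*(2*s^2 - 1)/(16*s^4 - 72*s^3 + 97*s^2 - 36*s + 4)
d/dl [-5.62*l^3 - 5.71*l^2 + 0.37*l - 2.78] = -16.86*l^2 - 11.42*l + 0.37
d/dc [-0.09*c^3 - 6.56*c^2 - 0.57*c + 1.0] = -0.27*c^2 - 13.12*c - 0.57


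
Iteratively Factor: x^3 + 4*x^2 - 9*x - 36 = (x - 3)*(x^2 + 7*x + 12) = (x - 3)*(x + 3)*(x + 4)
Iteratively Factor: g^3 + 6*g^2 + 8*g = (g + 4)*(g^2 + 2*g) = (g + 2)*(g + 4)*(g)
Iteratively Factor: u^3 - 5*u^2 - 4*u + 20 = (u + 2)*(u^2 - 7*u + 10) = (u - 5)*(u + 2)*(u - 2)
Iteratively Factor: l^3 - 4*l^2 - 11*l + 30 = (l - 5)*(l^2 + l - 6) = (l - 5)*(l - 2)*(l + 3)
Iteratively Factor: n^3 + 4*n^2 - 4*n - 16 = (n - 2)*(n^2 + 6*n + 8) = (n - 2)*(n + 4)*(n + 2)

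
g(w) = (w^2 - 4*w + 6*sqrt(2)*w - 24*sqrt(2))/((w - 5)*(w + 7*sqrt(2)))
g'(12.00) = -0.02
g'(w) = (2*w - 4 + 6*sqrt(2))/((w - 5)*(w + 7*sqrt(2))) - (w^2 - 4*w + 6*sqrt(2)*w - 24*sqrt(2))/((w - 5)*(w + 7*sqrt(2))^2) - (w^2 - 4*w + 6*sqrt(2)*w - 24*sqrt(2))/((w - 5)^2*(w + 7*sqrt(2))) = (-w^2 + sqrt(2)*w^2 - 22*sqrt(2)*w - 84 + 20*sqrt(2))/(w^4 - 10*w^3 + 14*sqrt(2)*w^3 - 140*sqrt(2)*w^2 + 123*w^2 - 980*w + 350*sqrt(2)*w + 2450)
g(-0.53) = 0.70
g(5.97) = 1.85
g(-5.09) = 0.64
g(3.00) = 0.45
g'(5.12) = -62.85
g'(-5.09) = 0.05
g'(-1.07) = -0.00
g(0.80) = 0.66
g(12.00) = 1.07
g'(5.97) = -0.96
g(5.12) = 8.45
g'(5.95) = -1.00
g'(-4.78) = 0.04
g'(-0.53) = -0.01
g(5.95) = 1.87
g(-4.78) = 0.65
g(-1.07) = 0.70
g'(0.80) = -0.04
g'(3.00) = -0.22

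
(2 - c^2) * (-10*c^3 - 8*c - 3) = 10*c^5 - 12*c^3 + 3*c^2 - 16*c - 6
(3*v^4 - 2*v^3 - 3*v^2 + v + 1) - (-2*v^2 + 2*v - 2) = 3*v^4 - 2*v^3 - v^2 - v + 3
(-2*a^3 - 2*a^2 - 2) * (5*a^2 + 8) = -10*a^5 - 10*a^4 - 16*a^3 - 26*a^2 - 16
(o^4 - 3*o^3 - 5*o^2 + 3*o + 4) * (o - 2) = o^5 - 5*o^4 + o^3 + 13*o^2 - 2*o - 8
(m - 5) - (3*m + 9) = -2*m - 14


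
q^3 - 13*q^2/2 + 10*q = q*(q - 4)*(q - 5/2)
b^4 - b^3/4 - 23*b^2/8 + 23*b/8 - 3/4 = (b - 1)*(b - 3/4)*(b - 1/2)*(b + 2)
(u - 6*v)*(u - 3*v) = u^2 - 9*u*v + 18*v^2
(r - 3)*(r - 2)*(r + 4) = r^3 - r^2 - 14*r + 24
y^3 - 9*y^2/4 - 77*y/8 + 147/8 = (y - 7/2)*(y - 7/4)*(y + 3)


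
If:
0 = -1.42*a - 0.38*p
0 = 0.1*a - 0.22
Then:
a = 2.20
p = -8.22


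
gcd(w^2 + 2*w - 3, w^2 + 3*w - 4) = w - 1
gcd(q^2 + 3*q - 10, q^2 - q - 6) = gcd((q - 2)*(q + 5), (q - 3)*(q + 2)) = 1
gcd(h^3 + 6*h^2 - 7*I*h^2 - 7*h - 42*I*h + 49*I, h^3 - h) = h - 1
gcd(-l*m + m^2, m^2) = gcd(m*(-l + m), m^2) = m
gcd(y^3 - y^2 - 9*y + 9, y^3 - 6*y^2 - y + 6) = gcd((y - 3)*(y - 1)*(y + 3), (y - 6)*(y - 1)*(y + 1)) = y - 1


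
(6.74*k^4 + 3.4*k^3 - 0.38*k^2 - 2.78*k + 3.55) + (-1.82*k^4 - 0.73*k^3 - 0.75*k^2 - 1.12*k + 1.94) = 4.92*k^4 + 2.67*k^3 - 1.13*k^2 - 3.9*k + 5.49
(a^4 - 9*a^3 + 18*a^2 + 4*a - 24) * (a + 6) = a^5 - 3*a^4 - 36*a^3 + 112*a^2 - 144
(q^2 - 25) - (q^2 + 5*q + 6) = -5*q - 31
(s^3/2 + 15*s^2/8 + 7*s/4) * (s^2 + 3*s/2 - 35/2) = s^5/2 + 21*s^4/8 - 67*s^3/16 - 483*s^2/16 - 245*s/8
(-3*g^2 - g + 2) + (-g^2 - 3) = -4*g^2 - g - 1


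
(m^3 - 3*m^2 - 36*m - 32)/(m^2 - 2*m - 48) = (m^2 + 5*m + 4)/(m + 6)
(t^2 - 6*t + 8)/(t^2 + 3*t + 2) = (t^2 - 6*t + 8)/(t^2 + 3*t + 2)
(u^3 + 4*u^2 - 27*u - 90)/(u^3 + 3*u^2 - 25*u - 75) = (u + 6)/(u + 5)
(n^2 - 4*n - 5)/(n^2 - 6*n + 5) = (n + 1)/(n - 1)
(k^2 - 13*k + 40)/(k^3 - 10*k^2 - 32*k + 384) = (k - 5)/(k^2 - 2*k - 48)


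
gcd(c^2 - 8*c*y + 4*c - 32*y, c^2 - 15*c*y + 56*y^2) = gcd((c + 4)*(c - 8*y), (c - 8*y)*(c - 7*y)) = -c + 8*y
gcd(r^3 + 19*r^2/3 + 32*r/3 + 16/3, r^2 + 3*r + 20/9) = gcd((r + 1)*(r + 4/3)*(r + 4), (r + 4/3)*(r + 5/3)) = r + 4/3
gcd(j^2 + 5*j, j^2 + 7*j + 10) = j + 5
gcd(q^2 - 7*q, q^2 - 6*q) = q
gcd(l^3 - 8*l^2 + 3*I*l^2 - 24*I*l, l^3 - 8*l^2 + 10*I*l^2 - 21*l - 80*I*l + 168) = l^2 + l*(-8 + 3*I) - 24*I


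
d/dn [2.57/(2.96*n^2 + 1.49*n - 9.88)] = (-15.2144*n - 3.8293)/(2.96*n^2 + 1.49*n - 9.88)^2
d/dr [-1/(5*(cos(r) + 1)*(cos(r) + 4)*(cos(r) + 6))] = (3*sin(r)^2 - 22*cos(r) - 37)*sin(r)/(5*(cos(r) + 1)^2*(cos(r) + 4)^2*(cos(r) + 6)^2)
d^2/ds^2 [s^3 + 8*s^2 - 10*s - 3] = 6*s + 16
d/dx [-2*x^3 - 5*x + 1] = -6*x^2 - 5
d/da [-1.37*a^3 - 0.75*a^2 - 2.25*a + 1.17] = -4.11*a^2 - 1.5*a - 2.25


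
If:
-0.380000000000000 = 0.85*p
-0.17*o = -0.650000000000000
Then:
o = 3.82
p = -0.45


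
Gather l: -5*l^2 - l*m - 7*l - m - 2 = -5*l^2 + l*(-m - 7) - m - 2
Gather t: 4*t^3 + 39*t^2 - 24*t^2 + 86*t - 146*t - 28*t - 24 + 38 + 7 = 4*t^3 + 15*t^2 - 88*t + 21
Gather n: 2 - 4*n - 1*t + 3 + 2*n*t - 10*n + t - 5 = n*(2*t - 14)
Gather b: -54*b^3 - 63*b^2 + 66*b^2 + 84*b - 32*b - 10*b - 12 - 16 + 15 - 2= -54*b^3 + 3*b^2 + 42*b - 15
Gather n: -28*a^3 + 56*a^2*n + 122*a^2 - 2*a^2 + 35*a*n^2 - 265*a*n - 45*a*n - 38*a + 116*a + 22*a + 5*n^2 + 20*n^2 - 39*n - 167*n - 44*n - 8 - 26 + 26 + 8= -28*a^3 + 120*a^2 + 100*a + n^2*(35*a + 25) + n*(56*a^2 - 310*a - 250)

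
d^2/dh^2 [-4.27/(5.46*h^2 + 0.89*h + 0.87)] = (254.591064*h^2 + 41.499276*h - 4.27*(10.92*h + 0.89)*(21.84*h + 1.78) + 40.566708)/(5.46*h^2 + 0.89*h + 0.87)^3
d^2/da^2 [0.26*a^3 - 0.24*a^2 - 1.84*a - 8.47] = 1.56*a - 0.48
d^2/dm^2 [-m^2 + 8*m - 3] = -2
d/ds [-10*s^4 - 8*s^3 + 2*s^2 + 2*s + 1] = -40*s^3 - 24*s^2 + 4*s + 2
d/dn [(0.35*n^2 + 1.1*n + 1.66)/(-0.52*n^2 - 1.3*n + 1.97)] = (0.117*n^2 + 3.1054*n + 4.325)/(0.2704*n^4 + 1.352*n^3 - 0.3588*n^2 - 5.122*n + 3.8809)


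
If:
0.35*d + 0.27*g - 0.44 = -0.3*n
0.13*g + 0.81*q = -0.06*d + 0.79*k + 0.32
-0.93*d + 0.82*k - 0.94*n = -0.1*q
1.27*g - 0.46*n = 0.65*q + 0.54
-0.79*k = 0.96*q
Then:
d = -8.64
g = 3.56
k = -0.26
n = 8.35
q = 0.21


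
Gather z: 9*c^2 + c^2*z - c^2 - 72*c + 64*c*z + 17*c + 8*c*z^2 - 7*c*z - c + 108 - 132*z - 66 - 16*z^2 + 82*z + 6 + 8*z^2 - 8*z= 8*c^2 - 56*c + z^2*(8*c - 8) + z*(c^2 + 57*c - 58) + 48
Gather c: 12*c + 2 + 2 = 12*c + 4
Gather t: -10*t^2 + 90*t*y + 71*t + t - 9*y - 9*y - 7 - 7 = -10*t^2 + t*(90*y + 72) - 18*y - 14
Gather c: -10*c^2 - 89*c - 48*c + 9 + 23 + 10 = -10*c^2 - 137*c + 42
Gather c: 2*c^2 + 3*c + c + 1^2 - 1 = 2*c^2 + 4*c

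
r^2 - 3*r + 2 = (r - 2)*(r - 1)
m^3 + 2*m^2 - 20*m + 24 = (m - 2)^2*(m + 6)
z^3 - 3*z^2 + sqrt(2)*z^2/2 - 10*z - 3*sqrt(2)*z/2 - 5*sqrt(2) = (z - 5)*(z + 2)*(z + sqrt(2)/2)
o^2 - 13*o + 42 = (o - 7)*(o - 6)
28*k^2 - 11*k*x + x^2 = (-7*k + x)*(-4*k + x)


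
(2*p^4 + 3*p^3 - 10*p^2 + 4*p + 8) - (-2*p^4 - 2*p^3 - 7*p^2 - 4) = 4*p^4 + 5*p^3 - 3*p^2 + 4*p + 12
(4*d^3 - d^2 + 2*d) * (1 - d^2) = -4*d^5 + d^4 + 2*d^3 - d^2 + 2*d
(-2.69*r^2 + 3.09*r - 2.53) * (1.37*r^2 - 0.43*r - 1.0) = -3.6853*r^4 + 5.39*r^3 - 2.1048*r^2 - 2.0021*r + 2.53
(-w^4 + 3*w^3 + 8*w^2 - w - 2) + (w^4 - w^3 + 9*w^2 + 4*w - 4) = 2*w^3 + 17*w^2 + 3*w - 6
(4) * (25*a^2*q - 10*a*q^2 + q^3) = 100*a^2*q - 40*a*q^2 + 4*q^3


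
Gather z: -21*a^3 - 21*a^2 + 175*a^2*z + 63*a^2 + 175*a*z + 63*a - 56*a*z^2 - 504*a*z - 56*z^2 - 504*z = -21*a^3 + 42*a^2 + 63*a + z^2*(-56*a - 56) + z*(175*a^2 - 329*a - 504)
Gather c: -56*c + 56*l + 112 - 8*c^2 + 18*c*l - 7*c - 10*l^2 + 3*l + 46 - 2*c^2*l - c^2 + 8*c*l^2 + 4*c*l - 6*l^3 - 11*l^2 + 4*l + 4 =c^2*(-2*l - 9) + c*(8*l^2 + 22*l - 63) - 6*l^3 - 21*l^2 + 63*l + 162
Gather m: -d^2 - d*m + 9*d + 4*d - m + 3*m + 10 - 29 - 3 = -d^2 + 13*d + m*(2 - d) - 22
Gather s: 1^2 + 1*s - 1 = s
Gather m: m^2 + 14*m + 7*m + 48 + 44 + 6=m^2 + 21*m + 98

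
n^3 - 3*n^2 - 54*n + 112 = (n - 8)*(n - 2)*(n + 7)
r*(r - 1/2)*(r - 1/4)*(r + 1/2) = r^4 - r^3/4 - r^2/4 + r/16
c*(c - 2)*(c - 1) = c^3 - 3*c^2 + 2*c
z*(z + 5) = z^2 + 5*z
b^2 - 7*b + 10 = (b - 5)*(b - 2)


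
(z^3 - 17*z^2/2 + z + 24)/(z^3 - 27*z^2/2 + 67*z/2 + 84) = (z - 2)/(z - 7)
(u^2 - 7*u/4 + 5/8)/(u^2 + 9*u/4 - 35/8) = (2*u - 1)/(2*u + 7)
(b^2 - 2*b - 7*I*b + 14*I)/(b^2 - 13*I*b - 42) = (b - 2)/(b - 6*I)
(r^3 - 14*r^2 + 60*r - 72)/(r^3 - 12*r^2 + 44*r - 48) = (r - 6)/(r - 4)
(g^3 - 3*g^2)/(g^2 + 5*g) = g*(g - 3)/(g + 5)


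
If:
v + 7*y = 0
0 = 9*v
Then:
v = 0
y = 0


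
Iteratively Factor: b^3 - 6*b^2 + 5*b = (b - 1)*(b^2 - 5*b) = b*(b - 1)*(b - 5)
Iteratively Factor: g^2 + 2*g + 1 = (g + 1)*(g + 1)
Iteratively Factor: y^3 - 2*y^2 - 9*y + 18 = (y + 3)*(y^2 - 5*y + 6) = (y - 3)*(y + 3)*(y - 2)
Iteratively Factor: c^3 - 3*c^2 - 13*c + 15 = (c - 1)*(c^2 - 2*c - 15) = (c - 5)*(c - 1)*(c + 3)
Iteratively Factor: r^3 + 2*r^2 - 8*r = (r + 4)*(r^2 - 2*r) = (r - 2)*(r + 4)*(r)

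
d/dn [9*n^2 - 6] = 18*n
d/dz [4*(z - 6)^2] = 8*z - 48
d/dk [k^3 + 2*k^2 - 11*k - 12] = 3*k^2 + 4*k - 11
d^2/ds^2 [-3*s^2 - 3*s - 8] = -6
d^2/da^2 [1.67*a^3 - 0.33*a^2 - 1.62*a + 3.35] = 10.02*a - 0.66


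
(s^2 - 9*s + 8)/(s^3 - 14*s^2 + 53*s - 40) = 1/(s - 5)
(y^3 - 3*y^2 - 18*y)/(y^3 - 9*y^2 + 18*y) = (y + 3)/(y - 3)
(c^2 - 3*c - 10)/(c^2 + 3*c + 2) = (c - 5)/(c + 1)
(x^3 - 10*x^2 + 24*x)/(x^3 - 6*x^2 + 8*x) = (x - 6)/(x - 2)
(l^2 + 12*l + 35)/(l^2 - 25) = (l + 7)/(l - 5)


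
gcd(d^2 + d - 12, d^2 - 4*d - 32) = d + 4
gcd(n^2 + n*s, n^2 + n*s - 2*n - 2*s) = n + s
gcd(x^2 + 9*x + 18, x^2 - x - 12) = x + 3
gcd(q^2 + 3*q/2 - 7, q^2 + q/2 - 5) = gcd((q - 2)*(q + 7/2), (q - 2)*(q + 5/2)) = q - 2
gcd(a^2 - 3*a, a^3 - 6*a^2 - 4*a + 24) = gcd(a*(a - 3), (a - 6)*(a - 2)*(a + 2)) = 1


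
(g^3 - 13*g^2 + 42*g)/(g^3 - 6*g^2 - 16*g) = (-g^2 + 13*g - 42)/(-g^2 + 6*g + 16)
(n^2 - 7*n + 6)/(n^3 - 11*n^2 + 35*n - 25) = (n - 6)/(n^2 - 10*n + 25)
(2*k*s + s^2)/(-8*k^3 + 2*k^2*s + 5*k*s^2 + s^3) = s/(-4*k^2 + 3*k*s + s^2)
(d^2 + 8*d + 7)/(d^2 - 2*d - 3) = (d + 7)/(d - 3)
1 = 1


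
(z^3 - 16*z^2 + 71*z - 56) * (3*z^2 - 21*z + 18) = 3*z^5 - 69*z^4 + 567*z^3 - 1947*z^2 + 2454*z - 1008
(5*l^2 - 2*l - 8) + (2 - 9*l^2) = -4*l^2 - 2*l - 6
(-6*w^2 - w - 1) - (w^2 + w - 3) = -7*w^2 - 2*w + 2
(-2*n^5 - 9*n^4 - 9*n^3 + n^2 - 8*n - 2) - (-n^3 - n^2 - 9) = -2*n^5 - 9*n^4 - 8*n^3 + 2*n^2 - 8*n + 7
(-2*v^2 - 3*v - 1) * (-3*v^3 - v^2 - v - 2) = 6*v^5 + 11*v^4 + 8*v^3 + 8*v^2 + 7*v + 2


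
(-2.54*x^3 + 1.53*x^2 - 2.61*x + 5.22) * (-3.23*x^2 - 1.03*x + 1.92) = 8.2042*x^5 - 2.3257*x^4 + 1.9776*x^3 - 11.2347*x^2 - 10.3878*x + 10.0224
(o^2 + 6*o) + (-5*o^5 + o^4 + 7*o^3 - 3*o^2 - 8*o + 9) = -5*o^5 + o^4 + 7*o^3 - 2*o^2 - 2*o + 9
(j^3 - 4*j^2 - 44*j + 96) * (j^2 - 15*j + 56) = j^5 - 19*j^4 + 72*j^3 + 532*j^2 - 3904*j + 5376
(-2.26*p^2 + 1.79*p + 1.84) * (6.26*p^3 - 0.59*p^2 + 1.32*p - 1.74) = -14.1476*p^5 + 12.5388*p^4 + 7.4791*p^3 + 5.2096*p^2 - 0.6858*p - 3.2016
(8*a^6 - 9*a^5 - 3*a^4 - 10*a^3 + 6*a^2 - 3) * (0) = 0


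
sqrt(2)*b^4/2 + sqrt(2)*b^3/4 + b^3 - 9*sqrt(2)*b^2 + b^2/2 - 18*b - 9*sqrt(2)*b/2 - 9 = (b + 1/2)*(b - 3*sqrt(2))*(b + 3*sqrt(2))*(sqrt(2)*b/2 + 1)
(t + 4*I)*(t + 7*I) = t^2 + 11*I*t - 28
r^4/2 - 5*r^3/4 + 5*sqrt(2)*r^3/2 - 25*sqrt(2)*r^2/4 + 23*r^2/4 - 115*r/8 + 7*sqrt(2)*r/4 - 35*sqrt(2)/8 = (r/2 + sqrt(2)/2)*(r - 5/2)*(r + sqrt(2)/2)*(r + 7*sqrt(2)/2)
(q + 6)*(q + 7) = q^2 + 13*q + 42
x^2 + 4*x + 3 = (x + 1)*(x + 3)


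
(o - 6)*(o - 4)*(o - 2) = o^3 - 12*o^2 + 44*o - 48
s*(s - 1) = s^2 - s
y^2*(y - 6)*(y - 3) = y^4 - 9*y^3 + 18*y^2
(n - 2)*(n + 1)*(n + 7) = n^3 + 6*n^2 - 9*n - 14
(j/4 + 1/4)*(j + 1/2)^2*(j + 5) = j^4/4 + 7*j^3/4 + 45*j^2/16 + 13*j/8 + 5/16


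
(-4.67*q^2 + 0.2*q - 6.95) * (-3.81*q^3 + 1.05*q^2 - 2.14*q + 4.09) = 17.7927*q^5 - 5.6655*q^4 + 36.6833*q^3 - 26.8258*q^2 + 15.691*q - 28.4255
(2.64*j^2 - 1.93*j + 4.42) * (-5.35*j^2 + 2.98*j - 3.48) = -14.124*j^4 + 18.1927*j^3 - 38.5856*j^2 + 19.888*j - 15.3816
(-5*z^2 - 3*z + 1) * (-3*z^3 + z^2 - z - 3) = 15*z^5 + 4*z^4 - z^3 + 19*z^2 + 8*z - 3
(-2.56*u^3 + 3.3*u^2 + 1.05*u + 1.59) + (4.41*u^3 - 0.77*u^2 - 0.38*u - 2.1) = 1.85*u^3 + 2.53*u^2 + 0.67*u - 0.51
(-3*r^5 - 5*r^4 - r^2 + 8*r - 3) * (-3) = 9*r^5 + 15*r^4 + 3*r^2 - 24*r + 9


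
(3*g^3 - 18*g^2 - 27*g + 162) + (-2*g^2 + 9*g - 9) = 3*g^3 - 20*g^2 - 18*g + 153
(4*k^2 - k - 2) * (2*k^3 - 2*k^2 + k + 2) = 8*k^5 - 10*k^4 + 2*k^3 + 11*k^2 - 4*k - 4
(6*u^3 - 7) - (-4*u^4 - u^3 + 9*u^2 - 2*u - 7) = 4*u^4 + 7*u^3 - 9*u^2 + 2*u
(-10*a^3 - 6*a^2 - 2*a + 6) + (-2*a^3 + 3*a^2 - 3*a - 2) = -12*a^3 - 3*a^2 - 5*a + 4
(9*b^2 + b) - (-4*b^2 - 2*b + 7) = 13*b^2 + 3*b - 7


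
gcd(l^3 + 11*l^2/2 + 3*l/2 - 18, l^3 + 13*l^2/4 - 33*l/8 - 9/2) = l^2 + 5*l/2 - 6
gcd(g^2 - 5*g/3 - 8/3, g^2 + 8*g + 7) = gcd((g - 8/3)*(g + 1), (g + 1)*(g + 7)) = g + 1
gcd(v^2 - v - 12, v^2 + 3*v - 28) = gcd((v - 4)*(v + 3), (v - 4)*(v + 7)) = v - 4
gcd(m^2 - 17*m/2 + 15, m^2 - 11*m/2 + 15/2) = m - 5/2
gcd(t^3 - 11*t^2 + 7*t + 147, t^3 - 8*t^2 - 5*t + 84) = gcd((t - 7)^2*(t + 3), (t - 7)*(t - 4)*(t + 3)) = t^2 - 4*t - 21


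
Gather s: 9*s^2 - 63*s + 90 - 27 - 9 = 9*s^2 - 63*s + 54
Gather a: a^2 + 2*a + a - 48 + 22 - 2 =a^2 + 3*a - 28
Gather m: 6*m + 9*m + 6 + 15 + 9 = 15*m + 30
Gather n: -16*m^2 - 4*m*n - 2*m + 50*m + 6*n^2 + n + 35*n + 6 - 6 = -16*m^2 + 48*m + 6*n^2 + n*(36 - 4*m)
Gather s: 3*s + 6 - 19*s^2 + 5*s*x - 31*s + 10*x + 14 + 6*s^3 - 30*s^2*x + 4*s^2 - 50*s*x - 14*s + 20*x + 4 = 6*s^3 + s^2*(-30*x - 15) + s*(-45*x - 42) + 30*x + 24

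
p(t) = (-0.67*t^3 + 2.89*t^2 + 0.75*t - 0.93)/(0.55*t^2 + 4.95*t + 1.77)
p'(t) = (-1.1*t - 4.95)*(-0.67*t^3 + 2.89*t^2 + 0.75*t - 0.93)/(0.55*t^2 + 4.95*t + 1.77)^2 + (-2.01*t^2 + 5.78*t + 0.75)/(0.55*t^2 + 4.95*t + 1.77)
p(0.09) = -0.38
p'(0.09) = 1.42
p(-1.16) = -0.97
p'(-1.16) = 1.58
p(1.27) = 0.37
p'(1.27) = 0.28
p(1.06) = 0.30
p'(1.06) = 0.36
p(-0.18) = -1.08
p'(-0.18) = 5.32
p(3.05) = 0.42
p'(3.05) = -0.17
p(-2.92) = -4.78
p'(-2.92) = 3.12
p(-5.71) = -24.96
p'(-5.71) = 15.30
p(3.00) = 0.43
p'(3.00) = -0.16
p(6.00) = -0.72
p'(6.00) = -0.56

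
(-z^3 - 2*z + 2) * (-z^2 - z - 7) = z^5 + z^4 + 9*z^3 + 12*z - 14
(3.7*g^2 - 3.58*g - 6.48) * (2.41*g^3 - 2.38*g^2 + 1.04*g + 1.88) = 8.917*g^5 - 17.4338*g^4 - 3.2484*g^3 + 18.6552*g^2 - 13.4696*g - 12.1824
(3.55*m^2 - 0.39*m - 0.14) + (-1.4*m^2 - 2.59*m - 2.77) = 2.15*m^2 - 2.98*m - 2.91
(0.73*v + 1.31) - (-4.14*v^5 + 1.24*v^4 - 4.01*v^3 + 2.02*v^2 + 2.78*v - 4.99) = 4.14*v^5 - 1.24*v^4 + 4.01*v^3 - 2.02*v^2 - 2.05*v + 6.3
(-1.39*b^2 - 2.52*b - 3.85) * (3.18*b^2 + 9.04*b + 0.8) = -4.4202*b^4 - 20.5792*b^3 - 36.1358*b^2 - 36.82*b - 3.08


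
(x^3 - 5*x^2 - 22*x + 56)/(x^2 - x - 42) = (x^2 + 2*x - 8)/(x + 6)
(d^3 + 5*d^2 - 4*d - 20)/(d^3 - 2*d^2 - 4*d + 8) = (d + 5)/(d - 2)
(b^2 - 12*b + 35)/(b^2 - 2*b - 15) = (b - 7)/(b + 3)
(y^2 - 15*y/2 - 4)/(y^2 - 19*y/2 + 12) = (2*y + 1)/(2*y - 3)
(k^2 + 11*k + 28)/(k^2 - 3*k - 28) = (k + 7)/(k - 7)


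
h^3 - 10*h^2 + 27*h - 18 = (h - 6)*(h - 3)*(h - 1)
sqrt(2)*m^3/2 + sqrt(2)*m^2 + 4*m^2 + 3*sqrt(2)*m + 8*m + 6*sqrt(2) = (m + 2)*(m + 3*sqrt(2))*(sqrt(2)*m/2 + 1)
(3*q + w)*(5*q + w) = 15*q^2 + 8*q*w + w^2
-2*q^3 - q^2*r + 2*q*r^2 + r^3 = (-q + r)*(q + r)*(2*q + r)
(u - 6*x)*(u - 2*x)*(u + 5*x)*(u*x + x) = u^4*x - 3*u^3*x^2 + u^3*x - 28*u^2*x^3 - 3*u^2*x^2 + 60*u*x^4 - 28*u*x^3 + 60*x^4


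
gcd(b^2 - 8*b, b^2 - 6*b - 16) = b - 8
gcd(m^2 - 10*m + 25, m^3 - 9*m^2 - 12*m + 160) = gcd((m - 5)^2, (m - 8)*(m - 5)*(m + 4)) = m - 5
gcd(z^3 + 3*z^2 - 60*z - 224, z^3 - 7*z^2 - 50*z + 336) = z^2 - z - 56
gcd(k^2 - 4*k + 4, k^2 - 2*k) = k - 2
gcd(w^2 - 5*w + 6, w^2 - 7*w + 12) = w - 3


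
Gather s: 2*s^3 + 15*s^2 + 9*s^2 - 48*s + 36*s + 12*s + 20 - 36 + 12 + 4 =2*s^3 + 24*s^2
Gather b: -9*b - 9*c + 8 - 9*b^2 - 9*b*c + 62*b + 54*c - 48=-9*b^2 + b*(53 - 9*c) + 45*c - 40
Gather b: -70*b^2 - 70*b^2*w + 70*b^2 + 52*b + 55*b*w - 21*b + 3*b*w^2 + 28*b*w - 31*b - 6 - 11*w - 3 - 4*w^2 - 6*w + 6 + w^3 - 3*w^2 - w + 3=-70*b^2*w + b*(3*w^2 + 83*w) + w^3 - 7*w^2 - 18*w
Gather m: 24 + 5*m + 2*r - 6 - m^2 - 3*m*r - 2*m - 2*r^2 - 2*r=-m^2 + m*(3 - 3*r) - 2*r^2 + 18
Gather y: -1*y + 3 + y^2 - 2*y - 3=y^2 - 3*y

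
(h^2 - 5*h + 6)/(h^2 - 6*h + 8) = (h - 3)/(h - 4)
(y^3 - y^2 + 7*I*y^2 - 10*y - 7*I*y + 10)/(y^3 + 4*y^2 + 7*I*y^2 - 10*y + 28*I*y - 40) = (y - 1)/(y + 4)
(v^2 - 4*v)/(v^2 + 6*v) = (v - 4)/(v + 6)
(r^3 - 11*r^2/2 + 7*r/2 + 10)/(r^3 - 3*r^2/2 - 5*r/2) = (r - 4)/r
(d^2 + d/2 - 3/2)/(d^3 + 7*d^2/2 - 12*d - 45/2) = (d - 1)/(d^2 + 2*d - 15)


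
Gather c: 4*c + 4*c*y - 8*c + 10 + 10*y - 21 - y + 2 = c*(4*y - 4) + 9*y - 9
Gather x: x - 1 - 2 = x - 3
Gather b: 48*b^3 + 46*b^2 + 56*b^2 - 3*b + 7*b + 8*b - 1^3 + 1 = 48*b^3 + 102*b^2 + 12*b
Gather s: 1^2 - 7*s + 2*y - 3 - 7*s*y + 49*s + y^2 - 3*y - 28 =s*(42 - 7*y) + y^2 - y - 30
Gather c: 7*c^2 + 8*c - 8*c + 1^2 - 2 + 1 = 7*c^2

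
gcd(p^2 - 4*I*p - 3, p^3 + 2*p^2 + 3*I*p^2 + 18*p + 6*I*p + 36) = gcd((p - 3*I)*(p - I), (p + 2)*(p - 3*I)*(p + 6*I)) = p - 3*I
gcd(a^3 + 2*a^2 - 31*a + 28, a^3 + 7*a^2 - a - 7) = a^2 + 6*a - 7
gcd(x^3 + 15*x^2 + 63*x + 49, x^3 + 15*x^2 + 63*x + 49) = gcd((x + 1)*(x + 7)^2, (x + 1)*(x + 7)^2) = x^3 + 15*x^2 + 63*x + 49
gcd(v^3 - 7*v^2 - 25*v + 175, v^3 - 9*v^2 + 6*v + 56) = v - 7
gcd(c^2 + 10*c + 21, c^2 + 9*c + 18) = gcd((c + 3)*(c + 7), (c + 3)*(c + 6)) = c + 3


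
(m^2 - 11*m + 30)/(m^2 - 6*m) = (m - 5)/m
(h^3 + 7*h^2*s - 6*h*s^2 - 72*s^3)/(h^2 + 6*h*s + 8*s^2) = (h^2 + 3*h*s - 18*s^2)/(h + 2*s)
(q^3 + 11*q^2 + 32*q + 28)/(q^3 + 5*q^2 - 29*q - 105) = (q^2 + 4*q + 4)/(q^2 - 2*q - 15)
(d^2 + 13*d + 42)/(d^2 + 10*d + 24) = (d + 7)/(d + 4)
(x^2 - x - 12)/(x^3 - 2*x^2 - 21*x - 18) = (x - 4)/(x^2 - 5*x - 6)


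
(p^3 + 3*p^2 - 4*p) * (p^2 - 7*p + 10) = p^5 - 4*p^4 - 15*p^3 + 58*p^2 - 40*p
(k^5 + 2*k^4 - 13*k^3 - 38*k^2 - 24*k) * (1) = k^5 + 2*k^4 - 13*k^3 - 38*k^2 - 24*k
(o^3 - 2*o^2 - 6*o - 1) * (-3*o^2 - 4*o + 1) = -3*o^5 + 2*o^4 + 27*o^3 + 25*o^2 - 2*o - 1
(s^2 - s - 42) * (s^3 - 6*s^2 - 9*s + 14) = s^5 - 7*s^4 - 45*s^3 + 275*s^2 + 364*s - 588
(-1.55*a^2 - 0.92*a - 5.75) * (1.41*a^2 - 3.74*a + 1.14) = -2.1855*a^4 + 4.4998*a^3 - 6.4337*a^2 + 20.4562*a - 6.555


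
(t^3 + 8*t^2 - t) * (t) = t^4 + 8*t^3 - t^2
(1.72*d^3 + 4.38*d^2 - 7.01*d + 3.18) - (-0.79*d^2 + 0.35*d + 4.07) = 1.72*d^3 + 5.17*d^2 - 7.36*d - 0.89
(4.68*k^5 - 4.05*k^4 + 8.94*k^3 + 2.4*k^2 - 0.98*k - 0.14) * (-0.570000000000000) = -2.6676*k^5 + 2.3085*k^4 - 5.0958*k^3 - 1.368*k^2 + 0.5586*k + 0.0798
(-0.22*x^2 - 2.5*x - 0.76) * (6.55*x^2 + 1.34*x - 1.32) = -1.441*x^4 - 16.6698*x^3 - 8.0376*x^2 + 2.2816*x + 1.0032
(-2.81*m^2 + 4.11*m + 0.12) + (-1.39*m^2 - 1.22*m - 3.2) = -4.2*m^2 + 2.89*m - 3.08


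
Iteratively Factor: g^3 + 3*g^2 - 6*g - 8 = (g - 2)*(g^2 + 5*g + 4) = (g - 2)*(g + 1)*(g + 4)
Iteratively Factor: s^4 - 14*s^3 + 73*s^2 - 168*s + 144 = (s - 3)*(s^3 - 11*s^2 + 40*s - 48) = (s - 4)*(s - 3)*(s^2 - 7*s + 12) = (s - 4)^2*(s - 3)*(s - 3)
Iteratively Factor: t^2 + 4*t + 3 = (t + 3)*(t + 1)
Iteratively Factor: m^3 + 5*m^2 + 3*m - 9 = (m - 1)*(m^2 + 6*m + 9) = (m - 1)*(m + 3)*(m + 3)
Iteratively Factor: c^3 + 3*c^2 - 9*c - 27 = (c + 3)*(c^2 - 9) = (c + 3)^2*(c - 3)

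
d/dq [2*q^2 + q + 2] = 4*q + 1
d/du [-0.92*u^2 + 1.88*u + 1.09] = 1.88 - 1.84*u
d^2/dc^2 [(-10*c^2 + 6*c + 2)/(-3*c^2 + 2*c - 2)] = 4*(3*c^3 - 117*c^2 + 72*c + 10)/(27*c^6 - 54*c^5 + 90*c^4 - 80*c^3 + 60*c^2 - 24*c + 8)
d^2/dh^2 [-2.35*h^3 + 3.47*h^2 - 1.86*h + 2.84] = 6.94 - 14.1*h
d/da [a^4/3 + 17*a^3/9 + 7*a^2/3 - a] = 4*a^3/3 + 17*a^2/3 + 14*a/3 - 1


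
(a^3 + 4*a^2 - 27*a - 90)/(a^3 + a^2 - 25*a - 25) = (a^2 + 9*a + 18)/(a^2 + 6*a + 5)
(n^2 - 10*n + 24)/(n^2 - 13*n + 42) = (n - 4)/(n - 7)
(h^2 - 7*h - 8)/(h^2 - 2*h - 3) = (h - 8)/(h - 3)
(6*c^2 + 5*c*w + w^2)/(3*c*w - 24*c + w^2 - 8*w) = (2*c + w)/(w - 8)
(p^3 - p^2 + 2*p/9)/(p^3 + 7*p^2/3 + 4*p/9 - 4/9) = p*(3*p - 2)/(3*p^2 + 8*p + 4)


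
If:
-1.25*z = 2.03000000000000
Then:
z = -1.62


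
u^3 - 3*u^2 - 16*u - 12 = (u - 6)*(u + 1)*(u + 2)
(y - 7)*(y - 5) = y^2 - 12*y + 35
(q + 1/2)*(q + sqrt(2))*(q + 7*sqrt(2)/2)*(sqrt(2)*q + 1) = sqrt(2)*q^4 + sqrt(2)*q^3/2 + 10*q^3 + 5*q^2 + 23*sqrt(2)*q^2/2 + 7*q + 23*sqrt(2)*q/4 + 7/2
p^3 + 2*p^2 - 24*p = p*(p - 4)*(p + 6)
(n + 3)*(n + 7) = n^2 + 10*n + 21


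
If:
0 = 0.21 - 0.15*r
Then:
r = 1.40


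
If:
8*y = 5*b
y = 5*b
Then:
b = 0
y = 0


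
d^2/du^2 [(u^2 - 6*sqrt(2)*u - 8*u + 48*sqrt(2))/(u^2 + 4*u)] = 12*(-2*u^3 - sqrt(2)*u^3 + 24*sqrt(2)*u^2 + 96*sqrt(2)*u + 128*sqrt(2))/(u^3*(u^3 + 12*u^2 + 48*u + 64))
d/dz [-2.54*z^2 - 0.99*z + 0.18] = -5.08*z - 0.99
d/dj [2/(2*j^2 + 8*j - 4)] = 2*(-j - 2)/(j^2 + 4*j - 2)^2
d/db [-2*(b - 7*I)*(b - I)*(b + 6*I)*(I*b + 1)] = -8*I*b^3 - 18*b^2 - 156*I*b - 166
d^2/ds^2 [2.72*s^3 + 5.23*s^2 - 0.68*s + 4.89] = 16.32*s + 10.46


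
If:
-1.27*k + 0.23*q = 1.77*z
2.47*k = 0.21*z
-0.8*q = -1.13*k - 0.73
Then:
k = 0.01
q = 0.93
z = 0.11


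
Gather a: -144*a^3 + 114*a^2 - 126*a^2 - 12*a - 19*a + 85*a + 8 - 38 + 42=-144*a^3 - 12*a^2 + 54*a + 12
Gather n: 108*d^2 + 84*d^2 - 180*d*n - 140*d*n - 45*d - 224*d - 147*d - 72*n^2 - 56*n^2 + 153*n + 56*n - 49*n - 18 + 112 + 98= 192*d^2 - 416*d - 128*n^2 + n*(160 - 320*d) + 192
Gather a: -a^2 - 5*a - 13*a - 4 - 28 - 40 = -a^2 - 18*a - 72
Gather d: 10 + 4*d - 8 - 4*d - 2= 0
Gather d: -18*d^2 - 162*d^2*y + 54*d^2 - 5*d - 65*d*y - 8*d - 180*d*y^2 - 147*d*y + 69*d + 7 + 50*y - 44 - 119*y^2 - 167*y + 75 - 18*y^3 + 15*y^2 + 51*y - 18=d^2*(36 - 162*y) + d*(-180*y^2 - 212*y + 56) - 18*y^3 - 104*y^2 - 66*y + 20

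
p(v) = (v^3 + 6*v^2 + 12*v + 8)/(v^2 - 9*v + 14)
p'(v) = (9 - 2*v)*(v^3 + 6*v^2 + 12*v + 8)/(v^2 - 9*v + 14)^2 + (3*v^2 + 12*v + 12)/(v^2 - 9*v + 14) = (v^4 - 18*v^3 - 24*v^2 + 152*v + 240)/(v^4 - 18*v^3 + 109*v^2 - 252*v + 196)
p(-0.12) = 0.44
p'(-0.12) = 0.97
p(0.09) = 0.69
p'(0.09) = 1.46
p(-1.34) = 0.01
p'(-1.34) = 0.05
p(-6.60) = -0.83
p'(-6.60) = 0.38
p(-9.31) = -2.12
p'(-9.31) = 0.55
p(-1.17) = 0.02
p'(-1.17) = 0.09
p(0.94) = 3.96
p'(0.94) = 8.42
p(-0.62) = 0.13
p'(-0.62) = 0.35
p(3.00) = -31.25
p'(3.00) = 4.69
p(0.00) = 0.57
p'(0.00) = 1.22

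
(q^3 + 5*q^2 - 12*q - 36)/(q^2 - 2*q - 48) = (q^2 - q - 6)/(q - 8)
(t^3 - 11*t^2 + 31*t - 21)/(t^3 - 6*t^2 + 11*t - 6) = (t - 7)/(t - 2)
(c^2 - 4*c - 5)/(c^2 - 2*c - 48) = (-c^2 + 4*c + 5)/(-c^2 + 2*c + 48)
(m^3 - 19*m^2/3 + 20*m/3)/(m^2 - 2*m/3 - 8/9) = 3*m*(m - 5)/(3*m + 2)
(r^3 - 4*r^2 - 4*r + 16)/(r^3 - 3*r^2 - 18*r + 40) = (r^2 - 2*r - 8)/(r^2 - r - 20)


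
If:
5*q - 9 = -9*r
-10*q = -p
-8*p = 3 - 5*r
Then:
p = 36/149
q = 18/745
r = 147/149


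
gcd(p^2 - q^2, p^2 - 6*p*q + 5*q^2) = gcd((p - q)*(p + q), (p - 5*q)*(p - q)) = p - q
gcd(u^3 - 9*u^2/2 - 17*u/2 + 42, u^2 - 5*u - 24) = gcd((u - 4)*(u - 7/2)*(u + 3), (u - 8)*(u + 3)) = u + 3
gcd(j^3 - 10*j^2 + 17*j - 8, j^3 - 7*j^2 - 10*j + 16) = j^2 - 9*j + 8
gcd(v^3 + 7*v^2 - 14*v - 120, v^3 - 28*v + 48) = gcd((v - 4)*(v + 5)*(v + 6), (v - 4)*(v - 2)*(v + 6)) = v^2 + 2*v - 24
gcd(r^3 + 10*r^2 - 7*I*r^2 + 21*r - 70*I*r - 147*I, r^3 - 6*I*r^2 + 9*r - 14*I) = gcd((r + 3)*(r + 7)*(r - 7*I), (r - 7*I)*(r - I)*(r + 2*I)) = r - 7*I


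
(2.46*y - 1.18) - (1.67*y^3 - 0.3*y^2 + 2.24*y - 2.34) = -1.67*y^3 + 0.3*y^2 + 0.22*y + 1.16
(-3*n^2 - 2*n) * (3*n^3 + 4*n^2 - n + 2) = -9*n^5 - 18*n^4 - 5*n^3 - 4*n^2 - 4*n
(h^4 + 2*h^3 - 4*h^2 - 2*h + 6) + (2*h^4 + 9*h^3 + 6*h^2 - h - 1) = 3*h^4 + 11*h^3 + 2*h^2 - 3*h + 5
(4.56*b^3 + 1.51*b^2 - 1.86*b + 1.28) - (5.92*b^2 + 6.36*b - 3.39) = 4.56*b^3 - 4.41*b^2 - 8.22*b + 4.67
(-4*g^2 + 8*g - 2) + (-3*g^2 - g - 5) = -7*g^2 + 7*g - 7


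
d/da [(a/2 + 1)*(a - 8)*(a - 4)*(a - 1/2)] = 2*a^3 - 63*a^2/4 + 13*a + 30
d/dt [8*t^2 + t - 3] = 16*t + 1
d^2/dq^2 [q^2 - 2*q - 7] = 2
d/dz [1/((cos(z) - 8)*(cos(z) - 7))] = (2*cos(z) - 15)*sin(z)/((cos(z) - 8)^2*(cos(z) - 7)^2)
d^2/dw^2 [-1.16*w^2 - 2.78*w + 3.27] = -2.32000000000000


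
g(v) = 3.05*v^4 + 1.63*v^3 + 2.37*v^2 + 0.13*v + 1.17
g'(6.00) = 2839.81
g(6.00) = 4392.15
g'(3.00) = 387.76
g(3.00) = 313.95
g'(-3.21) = -368.23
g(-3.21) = 295.09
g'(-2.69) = -214.71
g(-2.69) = 145.94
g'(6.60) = 3751.87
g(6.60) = 6361.18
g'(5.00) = 1671.08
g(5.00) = 2171.07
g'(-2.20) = -116.54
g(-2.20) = 66.45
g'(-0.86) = -8.09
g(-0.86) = 3.44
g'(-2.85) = -256.08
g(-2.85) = 183.54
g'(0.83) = 14.41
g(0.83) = 5.29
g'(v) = 12.2*v^3 + 4.89*v^2 + 4.74*v + 0.13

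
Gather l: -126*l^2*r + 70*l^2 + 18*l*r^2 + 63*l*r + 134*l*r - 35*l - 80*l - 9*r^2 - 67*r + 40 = l^2*(70 - 126*r) + l*(18*r^2 + 197*r - 115) - 9*r^2 - 67*r + 40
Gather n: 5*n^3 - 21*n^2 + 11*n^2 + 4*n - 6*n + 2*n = 5*n^3 - 10*n^2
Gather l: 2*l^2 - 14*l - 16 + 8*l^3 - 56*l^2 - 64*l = 8*l^3 - 54*l^2 - 78*l - 16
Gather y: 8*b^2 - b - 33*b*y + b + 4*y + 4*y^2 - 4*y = 8*b^2 - 33*b*y + 4*y^2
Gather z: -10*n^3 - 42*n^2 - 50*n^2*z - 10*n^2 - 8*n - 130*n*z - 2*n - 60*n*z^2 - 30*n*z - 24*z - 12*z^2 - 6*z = -10*n^3 - 52*n^2 - 10*n + z^2*(-60*n - 12) + z*(-50*n^2 - 160*n - 30)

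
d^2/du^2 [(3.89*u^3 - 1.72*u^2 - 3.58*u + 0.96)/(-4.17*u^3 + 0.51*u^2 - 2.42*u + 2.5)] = (43.27209*u^6 + 609.046848*u^5 - 836.783892*u^4 + 181.91036*u^3 + 516.28236*u^2 - 226.201008*u + 56.021712)/(72.511713*u^9 - 26.605017*u^8 + 129.497265*u^7 - 161.429085*u^6 + 107.05239*u^5 - 162.282042*u^4 + 110.872988*u^3 - 53.4855*u^2 + 45.375*u - 15.625)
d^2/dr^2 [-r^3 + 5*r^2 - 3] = 10 - 6*r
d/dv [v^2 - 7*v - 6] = 2*v - 7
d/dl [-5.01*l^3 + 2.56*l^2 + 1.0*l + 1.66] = -15.03*l^2 + 5.12*l + 1.0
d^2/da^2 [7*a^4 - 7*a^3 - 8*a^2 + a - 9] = 84*a^2 - 42*a - 16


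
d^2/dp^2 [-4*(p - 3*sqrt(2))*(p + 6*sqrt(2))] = -8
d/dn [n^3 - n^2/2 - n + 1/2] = 3*n^2 - n - 1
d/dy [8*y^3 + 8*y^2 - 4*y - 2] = 24*y^2 + 16*y - 4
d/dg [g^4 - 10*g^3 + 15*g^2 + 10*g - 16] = 4*g^3 - 30*g^2 + 30*g + 10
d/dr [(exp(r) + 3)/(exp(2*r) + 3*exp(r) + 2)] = (-(exp(r) + 3)*(2*exp(r) + 3) + exp(2*r) + 3*exp(r) + 2)*exp(r)/(exp(2*r) + 3*exp(r) + 2)^2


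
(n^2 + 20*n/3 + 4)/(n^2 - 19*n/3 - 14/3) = (n + 6)/(n - 7)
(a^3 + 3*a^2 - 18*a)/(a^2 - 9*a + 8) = a*(a^2 + 3*a - 18)/(a^2 - 9*a + 8)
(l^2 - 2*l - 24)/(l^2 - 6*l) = (l + 4)/l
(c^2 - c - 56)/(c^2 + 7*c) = (c - 8)/c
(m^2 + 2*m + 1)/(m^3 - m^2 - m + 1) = (m + 1)/(m^2 - 2*m + 1)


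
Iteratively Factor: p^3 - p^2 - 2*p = (p - 2)*(p^2 + p) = p*(p - 2)*(p + 1)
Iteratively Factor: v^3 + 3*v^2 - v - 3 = (v + 1)*(v^2 + 2*v - 3) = (v - 1)*(v + 1)*(v + 3)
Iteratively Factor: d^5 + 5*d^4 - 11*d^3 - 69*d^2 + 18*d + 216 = (d + 3)*(d^4 + 2*d^3 - 17*d^2 - 18*d + 72) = (d + 3)^2*(d^3 - d^2 - 14*d + 24) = (d + 3)^2*(d + 4)*(d^2 - 5*d + 6) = (d - 3)*(d + 3)^2*(d + 4)*(d - 2)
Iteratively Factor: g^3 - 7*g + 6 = (g - 1)*(g^2 + g - 6) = (g - 2)*(g - 1)*(g + 3)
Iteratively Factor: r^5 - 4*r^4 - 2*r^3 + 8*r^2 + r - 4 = (r - 4)*(r^4 - 2*r^2 + 1) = (r - 4)*(r + 1)*(r^3 - r^2 - r + 1) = (r - 4)*(r - 1)*(r + 1)*(r^2 - 1) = (r - 4)*(r - 1)*(r + 1)^2*(r - 1)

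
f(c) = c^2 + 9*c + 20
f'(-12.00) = -15.00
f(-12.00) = 56.00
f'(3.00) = 15.00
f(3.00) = 56.00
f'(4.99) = 18.98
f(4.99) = 89.81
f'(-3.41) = 2.18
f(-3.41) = 0.94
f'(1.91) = 12.82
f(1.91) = 40.84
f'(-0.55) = 7.90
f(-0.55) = 15.35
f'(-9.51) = -10.02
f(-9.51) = 24.85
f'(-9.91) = -10.82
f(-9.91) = 29.02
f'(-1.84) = 5.32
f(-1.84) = 6.83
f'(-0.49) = 8.02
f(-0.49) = 15.83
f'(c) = 2*c + 9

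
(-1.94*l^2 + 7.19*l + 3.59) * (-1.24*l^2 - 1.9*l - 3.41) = 2.4056*l^4 - 5.2296*l^3 - 11.4972*l^2 - 31.3389*l - 12.2419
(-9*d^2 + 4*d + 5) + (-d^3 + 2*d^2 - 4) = -d^3 - 7*d^2 + 4*d + 1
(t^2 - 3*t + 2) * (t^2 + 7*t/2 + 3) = t^4 + t^3/2 - 11*t^2/2 - 2*t + 6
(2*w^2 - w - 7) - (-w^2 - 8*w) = 3*w^2 + 7*w - 7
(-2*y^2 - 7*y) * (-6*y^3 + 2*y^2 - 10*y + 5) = 12*y^5 + 38*y^4 + 6*y^3 + 60*y^2 - 35*y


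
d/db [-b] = -1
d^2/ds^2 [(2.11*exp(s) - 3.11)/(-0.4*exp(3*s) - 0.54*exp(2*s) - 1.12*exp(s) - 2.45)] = (-1.3504*exp(6*s) + 3.11112*exp(5*s) + 10.555204*exp(4*s) + 34.571592*exp(3*s) - 5.038236*exp(2*s) - 6.767096*exp(s) - 21.199115)*exp(s)/(0.064*exp(9*s) + 0.2592*exp(8*s) + 0.88752*exp(7*s) + 2.784984*exp(6*s) + 5.660256*exp(5*s) + 10.760988*exp(4*s) + 17.498488*exp(3*s) + 18.94389*exp(2*s) + 20.1684*exp(s) + 14.706125)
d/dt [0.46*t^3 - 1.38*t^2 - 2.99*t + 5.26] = 1.38*t^2 - 2.76*t - 2.99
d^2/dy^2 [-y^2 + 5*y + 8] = -2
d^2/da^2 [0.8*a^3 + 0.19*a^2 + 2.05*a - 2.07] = 4.8*a + 0.38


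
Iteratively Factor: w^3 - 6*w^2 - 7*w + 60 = (w - 5)*(w^2 - w - 12) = (w - 5)*(w + 3)*(w - 4)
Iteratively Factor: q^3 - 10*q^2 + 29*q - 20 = (q - 5)*(q^2 - 5*q + 4) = (q - 5)*(q - 1)*(q - 4)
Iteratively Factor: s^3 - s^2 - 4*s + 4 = (s + 2)*(s^2 - 3*s + 2) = (s - 2)*(s + 2)*(s - 1)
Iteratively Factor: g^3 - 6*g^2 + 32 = (g + 2)*(g^2 - 8*g + 16) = (g - 4)*(g + 2)*(g - 4)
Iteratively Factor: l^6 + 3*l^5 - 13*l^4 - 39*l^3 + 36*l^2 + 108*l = (l + 3)*(l^5 - 13*l^3 + 36*l) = l*(l + 3)*(l^4 - 13*l^2 + 36) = l*(l - 3)*(l + 3)*(l^3 + 3*l^2 - 4*l - 12) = l*(l - 3)*(l + 3)^2*(l^2 - 4) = l*(l - 3)*(l - 2)*(l + 3)^2*(l + 2)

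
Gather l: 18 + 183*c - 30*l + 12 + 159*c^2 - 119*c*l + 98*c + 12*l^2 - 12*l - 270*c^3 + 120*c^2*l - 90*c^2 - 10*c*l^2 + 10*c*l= -270*c^3 + 69*c^2 + 281*c + l^2*(12 - 10*c) + l*(120*c^2 - 109*c - 42) + 30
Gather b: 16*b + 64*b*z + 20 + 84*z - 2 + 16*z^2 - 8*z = b*(64*z + 16) + 16*z^2 + 76*z + 18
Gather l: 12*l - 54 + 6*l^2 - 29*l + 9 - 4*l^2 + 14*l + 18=2*l^2 - 3*l - 27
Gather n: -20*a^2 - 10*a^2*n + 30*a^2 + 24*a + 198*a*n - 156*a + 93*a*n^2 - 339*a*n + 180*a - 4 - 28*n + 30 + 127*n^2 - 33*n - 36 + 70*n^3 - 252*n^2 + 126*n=10*a^2 + 48*a + 70*n^3 + n^2*(93*a - 125) + n*(-10*a^2 - 141*a + 65) - 10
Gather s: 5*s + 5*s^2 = 5*s^2 + 5*s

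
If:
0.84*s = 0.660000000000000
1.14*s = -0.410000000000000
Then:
No Solution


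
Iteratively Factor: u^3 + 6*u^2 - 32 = (u - 2)*(u^2 + 8*u + 16) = (u - 2)*(u + 4)*(u + 4)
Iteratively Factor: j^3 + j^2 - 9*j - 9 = (j - 3)*(j^2 + 4*j + 3) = (j - 3)*(j + 3)*(j + 1)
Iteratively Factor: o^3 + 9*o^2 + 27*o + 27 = (o + 3)*(o^2 + 6*o + 9) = (o + 3)^2*(o + 3)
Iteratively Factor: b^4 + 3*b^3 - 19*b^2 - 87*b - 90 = (b + 2)*(b^3 + b^2 - 21*b - 45) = (b - 5)*(b + 2)*(b^2 + 6*b + 9) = (b - 5)*(b + 2)*(b + 3)*(b + 3)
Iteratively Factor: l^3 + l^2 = (l + 1)*(l^2) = l*(l + 1)*(l)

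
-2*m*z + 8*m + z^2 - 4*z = (-2*m + z)*(z - 4)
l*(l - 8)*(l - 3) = l^3 - 11*l^2 + 24*l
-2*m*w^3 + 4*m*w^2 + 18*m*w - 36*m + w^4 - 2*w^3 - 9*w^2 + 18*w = (-2*m + w)*(w - 3)*(w - 2)*(w + 3)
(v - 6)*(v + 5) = v^2 - v - 30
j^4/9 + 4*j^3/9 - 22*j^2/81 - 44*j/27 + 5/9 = (j/3 + 1)^2*(j - 5/3)*(j - 1/3)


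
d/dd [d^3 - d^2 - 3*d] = 3*d^2 - 2*d - 3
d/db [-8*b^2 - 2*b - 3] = -16*b - 2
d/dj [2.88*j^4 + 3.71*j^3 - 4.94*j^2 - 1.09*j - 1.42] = 11.52*j^3 + 11.13*j^2 - 9.88*j - 1.09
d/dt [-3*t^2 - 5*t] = -6*t - 5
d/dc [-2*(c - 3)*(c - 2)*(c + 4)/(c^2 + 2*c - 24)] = 2*(-c^4 - 4*c^3 + 60*c^2 - 288)/(c^4 + 4*c^3 - 44*c^2 - 96*c + 576)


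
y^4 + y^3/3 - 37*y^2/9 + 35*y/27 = y*(y - 5/3)*(y - 1/3)*(y + 7/3)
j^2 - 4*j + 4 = (j - 2)^2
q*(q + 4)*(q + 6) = q^3 + 10*q^2 + 24*q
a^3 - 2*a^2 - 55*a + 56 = (a - 8)*(a - 1)*(a + 7)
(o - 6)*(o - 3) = o^2 - 9*o + 18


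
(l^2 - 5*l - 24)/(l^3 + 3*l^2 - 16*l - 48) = (l - 8)/(l^2 - 16)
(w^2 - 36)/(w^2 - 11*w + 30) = (w + 6)/(w - 5)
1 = 1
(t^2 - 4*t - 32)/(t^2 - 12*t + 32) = (t + 4)/(t - 4)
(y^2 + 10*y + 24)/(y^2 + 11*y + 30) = (y + 4)/(y + 5)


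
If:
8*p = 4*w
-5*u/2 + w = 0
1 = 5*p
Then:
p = 1/5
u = 4/25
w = 2/5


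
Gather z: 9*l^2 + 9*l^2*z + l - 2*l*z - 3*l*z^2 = 9*l^2 - 3*l*z^2 + l + z*(9*l^2 - 2*l)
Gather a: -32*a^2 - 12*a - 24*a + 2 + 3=-32*a^2 - 36*a + 5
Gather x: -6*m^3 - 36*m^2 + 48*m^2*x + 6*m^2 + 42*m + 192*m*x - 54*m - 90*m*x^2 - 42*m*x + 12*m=-6*m^3 - 30*m^2 - 90*m*x^2 + x*(48*m^2 + 150*m)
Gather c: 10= 10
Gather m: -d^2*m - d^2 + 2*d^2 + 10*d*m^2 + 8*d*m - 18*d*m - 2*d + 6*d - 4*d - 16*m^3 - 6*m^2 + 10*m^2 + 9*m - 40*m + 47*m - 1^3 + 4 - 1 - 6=d^2 - 16*m^3 + m^2*(10*d + 4) + m*(-d^2 - 10*d + 16) - 4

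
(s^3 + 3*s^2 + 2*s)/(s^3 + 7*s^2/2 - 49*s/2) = 2*(s^2 + 3*s + 2)/(2*s^2 + 7*s - 49)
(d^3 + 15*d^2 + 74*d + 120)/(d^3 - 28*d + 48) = (d^2 + 9*d + 20)/(d^2 - 6*d + 8)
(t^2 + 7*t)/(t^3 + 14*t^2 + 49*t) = 1/(t + 7)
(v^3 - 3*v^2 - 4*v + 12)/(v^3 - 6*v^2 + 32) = (v^2 - 5*v + 6)/(v^2 - 8*v + 16)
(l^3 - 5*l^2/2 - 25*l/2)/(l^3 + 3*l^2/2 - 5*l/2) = (l - 5)/(l - 1)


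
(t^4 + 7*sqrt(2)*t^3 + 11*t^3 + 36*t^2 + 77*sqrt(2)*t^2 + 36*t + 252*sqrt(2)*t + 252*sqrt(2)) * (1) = t^4 + 7*sqrt(2)*t^3 + 11*t^3 + 36*t^2 + 77*sqrt(2)*t^2 + 36*t + 252*sqrt(2)*t + 252*sqrt(2)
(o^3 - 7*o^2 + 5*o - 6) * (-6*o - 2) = -6*o^4 + 40*o^3 - 16*o^2 + 26*o + 12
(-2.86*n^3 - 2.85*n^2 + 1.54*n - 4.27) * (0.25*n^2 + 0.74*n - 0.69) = -0.715*n^5 - 2.8289*n^4 + 0.2494*n^3 + 2.0386*n^2 - 4.2224*n + 2.9463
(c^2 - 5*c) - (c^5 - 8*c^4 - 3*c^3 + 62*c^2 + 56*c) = -c^5 + 8*c^4 + 3*c^3 - 61*c^2 - 61*c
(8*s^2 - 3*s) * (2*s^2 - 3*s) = 16*s^4 - 30*s^3 + 9*s^2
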